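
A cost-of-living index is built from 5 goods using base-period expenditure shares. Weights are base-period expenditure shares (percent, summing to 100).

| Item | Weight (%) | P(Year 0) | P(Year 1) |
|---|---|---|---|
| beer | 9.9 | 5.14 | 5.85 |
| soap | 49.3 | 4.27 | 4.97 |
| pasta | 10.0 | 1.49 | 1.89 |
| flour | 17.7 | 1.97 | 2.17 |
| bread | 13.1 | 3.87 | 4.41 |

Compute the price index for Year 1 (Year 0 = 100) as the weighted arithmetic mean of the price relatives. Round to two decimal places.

beer: 9.9 × (5.85/5.14) = 9.9 × 1.138132 = 11.2675
soap: 49.3 × (4.97/4.27) = 49.3 × 1.163934 = 57.3820
pasta: 10.0 × (1.89/1.49) = 10.0 × 1.268456 = 12.6846
flour: 17.7 × (2.17/1.97) = 17.7 × 1.101523 = 19.4970
bread: 13.1 × (4.41/3.87) = 13.1 × 1.139535 = 14.9279
Index = Σ wᵢ·(p₁ᵢ/p₀ᵢ) = 11.2675 + 57.3820 + 12.6846 + 19.4970 + 14.9279 = 115.7589

115.76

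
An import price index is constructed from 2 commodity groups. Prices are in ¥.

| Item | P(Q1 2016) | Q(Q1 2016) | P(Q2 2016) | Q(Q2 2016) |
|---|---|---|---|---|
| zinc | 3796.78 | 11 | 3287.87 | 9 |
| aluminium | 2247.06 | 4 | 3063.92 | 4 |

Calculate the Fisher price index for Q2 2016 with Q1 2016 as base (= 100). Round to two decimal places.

Laspeyres component (base-period weights):
ΣP(Q2 2016)Q(Q1 2016) = 3287.87×11 + 3063.92×4 = 36166.57 + 12255.68 = 48422.25
ΣP(Q1 2016)Q(Q1 2016) = 3796.78×11 + 2247.06×4 = 41764.58 + 8988.24 = 50752.82
L = 48422.25 / 50752.82 × 100 = 95.4080
Paasche component (current-period weights):
ΣP(Q2 2016)Q(Q2 2016) = 3287.87×9 + 3063.92×4 = 29590.83 + 12255.68 = 41846.51
ΣP(Q1 2016)Q(Q2 2016) = 3796.78×9 + 2247.06×4 = 34171.02 + 8988.24 = 43159.26
P = 41846.51 / 43159.26 × 100 = 96.9584
Fisher = √(L × P) = √(95.4080 × 96.9584) = 96.1801

96.18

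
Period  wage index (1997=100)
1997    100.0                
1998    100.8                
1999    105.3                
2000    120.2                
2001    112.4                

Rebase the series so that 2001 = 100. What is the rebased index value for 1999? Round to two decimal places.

93.68

Rebased(1999) = 105.3 / 112.4 × 100 = 93.6833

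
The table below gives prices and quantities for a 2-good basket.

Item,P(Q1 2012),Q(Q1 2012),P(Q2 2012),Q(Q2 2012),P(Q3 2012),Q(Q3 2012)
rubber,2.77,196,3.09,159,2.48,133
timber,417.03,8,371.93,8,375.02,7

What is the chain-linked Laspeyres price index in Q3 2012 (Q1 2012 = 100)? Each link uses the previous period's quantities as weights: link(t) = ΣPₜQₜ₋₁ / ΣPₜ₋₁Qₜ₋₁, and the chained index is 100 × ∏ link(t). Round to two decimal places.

Link Q1 2012→Q2 2012:
ΣP(Q2 2012)Q(Q1 2012) = 3.09×196 + 371.93×8 = 605.64 + 2975.44 = 3581.08
ΣP(Q1 2012)Q(Q1 2012) = 2.77×196 + 417.03×8 = 542.92 + 3336.24 = 3879.16
link = 3581.08/3879.16 = 0.923159
Link Q2 2012→Q3 2012:
ΣP(Q3 2012)Q(Q2 2012) = 2.48×159 + 375.02×8 = 394.32 + 3000.16 = 3394.48
ΣP(Q2 2012)Q(Q2 2012) = 3.09×159 + 371.93×8 = 491.31 + 2975.44 = 3466.75
link = 3394.48/3466.75 = 0.979153
Chained index = 100 × 0.923159 × 0.979153 = 90.3914

90.39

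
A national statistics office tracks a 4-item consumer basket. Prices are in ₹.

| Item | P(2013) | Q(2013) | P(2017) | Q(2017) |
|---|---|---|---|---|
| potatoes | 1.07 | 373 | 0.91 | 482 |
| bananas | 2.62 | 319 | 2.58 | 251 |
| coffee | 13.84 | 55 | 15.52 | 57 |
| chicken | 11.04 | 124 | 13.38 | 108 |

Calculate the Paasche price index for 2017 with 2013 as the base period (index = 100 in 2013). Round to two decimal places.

Paasche price index uses current-period quantities as weights.
ΣP(2017)·Q(2017) = 0.91×482 + 2.58×251 + 15.52×57 + 13.38×108 = 438.62 + 647.58 + 884.64 + 1445.04 = 3415.88
ΣP(2013)·Q(2017) = 1.07×482 + 2.62×251 + 13.84×57 + 11.04×108 = 515.74 + 657.62 + 788.88 + 1192.32 = 3154.56
Index = 3415.88 / 3154.56 × 100 = 108.2839

108.28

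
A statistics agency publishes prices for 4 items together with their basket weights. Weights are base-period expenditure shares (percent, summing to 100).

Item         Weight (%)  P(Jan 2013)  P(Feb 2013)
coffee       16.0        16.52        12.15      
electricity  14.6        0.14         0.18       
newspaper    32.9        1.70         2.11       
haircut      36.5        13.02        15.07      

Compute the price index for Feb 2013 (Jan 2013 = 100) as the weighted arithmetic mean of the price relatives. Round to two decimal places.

coffee: 16.0 × (12.15/16.52) = 16.0 × 0.735472 = 11.7676
electricity: 14.6 × (0.18/0.14) = 14.6 × 1.285714 = 18.7714
newspaper: 32.9 × (2.11/1.70) = 32.9 × 1.241176 = 40.8347
haircut: 36.5 × (15.07/13.02) = 36.5 × 1.157450 = 42.2469
Index = Σ wᵢ·(p₁ᵢ/p₀ᵢ) = 11.7676 + 18.7714 + 40.8347 + 42.2469 = 113.6206

113.62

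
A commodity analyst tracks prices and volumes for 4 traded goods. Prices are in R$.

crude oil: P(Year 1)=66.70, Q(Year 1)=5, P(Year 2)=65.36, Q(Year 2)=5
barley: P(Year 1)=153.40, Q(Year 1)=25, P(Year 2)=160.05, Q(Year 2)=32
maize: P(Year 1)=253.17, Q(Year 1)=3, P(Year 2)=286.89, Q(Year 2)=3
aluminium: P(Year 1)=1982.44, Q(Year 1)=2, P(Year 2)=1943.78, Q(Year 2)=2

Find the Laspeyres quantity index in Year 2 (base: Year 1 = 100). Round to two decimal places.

112.07

Laspeyres quantity index uses base-period prices as weights.
ΣP(Year 1)·Q(Year 2) = 66.70×5 + 153.40×32 + 253.17×3 + 1982.44×2 = 333.5 + 4908.8 + 759.51 + 3964.88 = 9966.69
ΣP(Year 1)·Q(Year 1) = 66.70×5 + 153.40×25 + 253.17×3 + 1982.44×2 = 333.5 + 3835 + 759.51 + 3964.88 = 8892.89
Index = 9966.69 / 8892.89 × 100 = 112.0748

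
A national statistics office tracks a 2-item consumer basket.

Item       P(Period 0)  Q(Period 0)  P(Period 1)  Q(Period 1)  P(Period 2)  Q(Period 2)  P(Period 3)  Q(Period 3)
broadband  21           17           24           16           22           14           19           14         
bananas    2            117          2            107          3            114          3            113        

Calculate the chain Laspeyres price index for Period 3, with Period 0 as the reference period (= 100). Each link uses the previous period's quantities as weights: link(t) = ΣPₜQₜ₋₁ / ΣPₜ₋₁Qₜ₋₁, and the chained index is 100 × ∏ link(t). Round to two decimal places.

114.35

Link Period 0→Period 1:
ΣP(Period 1)Q(Period 0) = 24×17 + 2×117 = 408 + 234 = 642
ΣP(Period 0)Q(Period 0) = 21×17 + 2×117 = 357 + 234 = 591
link = 642/591 = 1.086294
Link Period 1→Period 2:
ΣP(Period 2)Q(Period 1) = 22×16 + 3×107 = 352 + 321 = 673
ΣP(Period 1)Q(Period 1) = 24×16 + 2×107 = 384 + 214 = 598
link = 673/598 = 1.125418
Link Period 2→Period 3:
ΣP(Period 3)Q(Period 2) = 19×14 + 3×114 = 266 + 342 = 608
ΣP(Period 2)Q(Period 2) = 22×14 + 3×114 = 308 + 342 = 650
link = 608/650 = 0.935385
Chained index = 100 × 1.086294 × 1.125418 × 0.935385 = 114.3541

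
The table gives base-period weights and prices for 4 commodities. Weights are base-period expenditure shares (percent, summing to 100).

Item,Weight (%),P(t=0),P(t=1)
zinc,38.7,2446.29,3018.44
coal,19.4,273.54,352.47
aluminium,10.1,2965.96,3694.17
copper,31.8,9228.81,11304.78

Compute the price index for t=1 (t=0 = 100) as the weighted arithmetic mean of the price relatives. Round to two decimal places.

zinc: 38.7 × (3018.44/2446.29) = 38.7 × 1.233885 = 47.7513
coal: 19.4 × (352.47/273.54) = 19.4 × 1.288550 = 24.9979
aluminium: 10.1 × (3694.17/2965.96) = 10.1 × 1.245523 = 12.5798
copper: 31.8 × (11304.78/9228.81) = 31.8 × 1.224944 = 38.9532
Index = Σ wᵢ·(p₁ᵢ/p₀ᵢ) = 47.7513 + 24.9979 + 12.5798 + 38.9532 = 124.2822

124.28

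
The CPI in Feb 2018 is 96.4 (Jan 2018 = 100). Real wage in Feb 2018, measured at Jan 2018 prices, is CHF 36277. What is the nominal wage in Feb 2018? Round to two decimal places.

34971.03

Nominal = Real × (Index/100) = 36277 × (96.4/100)
        = 36277 × 0.964 = 34971.0280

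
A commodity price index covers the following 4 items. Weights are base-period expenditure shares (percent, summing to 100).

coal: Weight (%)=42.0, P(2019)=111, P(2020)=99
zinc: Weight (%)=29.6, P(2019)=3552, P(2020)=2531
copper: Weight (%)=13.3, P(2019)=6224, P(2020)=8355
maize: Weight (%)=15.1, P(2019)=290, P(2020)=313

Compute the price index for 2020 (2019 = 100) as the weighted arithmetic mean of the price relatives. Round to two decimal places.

92.70

coal: 42.0 × (99/111) = 42.0 × 0.891892 = 37.4595
zinc: 29.6 × (2531/3552) = 29.6 × 0.712556 = 21.0917
copper: 13.3 × (8355/6224) = 13.3 × 1.342384 = 17.8537
maize: 15.1 × (313/290) = 15.1 × 1.079310 = 16.2976
Index = Σ wᵢ·(p₁ᵢ/p₀ᵢ) = 37.4595 + 21.0917 + 17.8537 + 16.2976 = 92.7024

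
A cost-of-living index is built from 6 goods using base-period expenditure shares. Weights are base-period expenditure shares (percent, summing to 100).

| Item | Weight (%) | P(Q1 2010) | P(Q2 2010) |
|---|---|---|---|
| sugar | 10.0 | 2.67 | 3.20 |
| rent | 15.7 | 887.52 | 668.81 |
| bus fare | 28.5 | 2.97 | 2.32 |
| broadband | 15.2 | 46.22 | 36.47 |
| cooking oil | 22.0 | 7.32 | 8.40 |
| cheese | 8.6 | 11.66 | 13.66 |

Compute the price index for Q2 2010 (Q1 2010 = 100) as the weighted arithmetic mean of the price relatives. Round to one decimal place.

sugar: 10.0 × (3.20/2.67) = 10.0 × 1.198502 = 11.9850
rent: 15.7 × (668.81/887.52) = 15.7 × 0.753572 = 11.8311
bus fare: 28.5 × (2.32/2.97) = 28.5 × 0.781145 = 22.2626
broadband: 15.2 × (36.47/46.22) = 15.2 × 0.789052 = 11.9936
cooking oil: 22.0 × (8.40/7.32) = 22.0 × 1.147541 = 25.2459
cheese: 8.6 × (13.66/11.66) = 8.6 × 1.171527 = 10.0751
Index = Σ wᵢ·(p₁ᵢ/p₀ᵢ) = 11.9850 + 11.8311 + 22.2626 + 11.9936 + 25.2459 + 10.0751 = 93.3933

93.4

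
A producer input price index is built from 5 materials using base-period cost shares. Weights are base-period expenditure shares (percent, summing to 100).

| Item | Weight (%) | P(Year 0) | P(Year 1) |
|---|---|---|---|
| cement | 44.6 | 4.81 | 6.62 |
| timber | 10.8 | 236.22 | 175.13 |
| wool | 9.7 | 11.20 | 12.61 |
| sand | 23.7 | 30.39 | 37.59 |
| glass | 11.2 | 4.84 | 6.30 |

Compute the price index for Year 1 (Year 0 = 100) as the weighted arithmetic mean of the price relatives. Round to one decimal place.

cement: 44.6 × (6.62/4.81) = 44.6 × 1.376299 = 61.3830
timber: 10.8 × (175.13/236.22) = 10.8 × 0.741385 = 8.0070
wool: 9.7 × (12.61/11.20) = 9.7 × 1.125893 = 10.9212
sand: 23.7 × (37.59/30.39) = 23.7 × 1.236920 = 29.3150
glass: 11.2 × (6.30/4.84) = 11.2 × 1.301653 = 14.5785
Index = Σ wᵢ·(p₁ᵢ/p₀ᵢ) = 61.3830 + 8.0070 + 10.9212 + 29.3150 + 14.5785 = 124.2046

124.2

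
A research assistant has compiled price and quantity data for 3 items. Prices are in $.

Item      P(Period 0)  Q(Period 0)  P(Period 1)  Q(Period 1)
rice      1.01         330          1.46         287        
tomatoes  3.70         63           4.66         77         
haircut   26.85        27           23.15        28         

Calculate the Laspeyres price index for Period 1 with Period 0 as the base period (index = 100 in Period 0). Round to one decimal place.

Laspeyres price index uses base-period quantities as weights.
ΣP(Period 1)·Q(Period 0) = 1.46×330 + 4.66×63 + 23.15×27 = 481.8 + 293.58 + 625.05 = 1400.43
ΣP(Period 0)·Q(Period 0) = 1.01×330 + 3.70×63 + 26.85×27 = 333.3 + 233.1 + 724.95 = 1291.35
Index = 1400.43 / 1291.35 × 100 = 108.4470

108.4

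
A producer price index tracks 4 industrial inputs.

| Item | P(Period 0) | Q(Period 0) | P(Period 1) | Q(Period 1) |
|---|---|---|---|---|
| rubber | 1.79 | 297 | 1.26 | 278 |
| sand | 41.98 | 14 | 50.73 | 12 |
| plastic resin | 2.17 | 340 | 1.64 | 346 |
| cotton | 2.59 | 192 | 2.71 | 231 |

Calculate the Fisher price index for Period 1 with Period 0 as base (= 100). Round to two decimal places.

91.71

Laspeyres component (base-period weights):
ΣP(Period 1)Q(Period 0) = 1.26×297 + 50.73×14 + 1.64×340 + 2.71×192 = 374.22 + 710.22 + 557.6 + 520.32 = 2162.36
ΣP(Period 0)Q(Period 0) = 1.79×297 + 41.98×14 + 2.17×340 + 2.59×192 = 531.63 + 587.72 + 737.8 + 497.28 = 2354.43
L = 2162.36 / 2354.43 × 100 = 91.8422
Paasche component (current-period weights):
ΣP(Period 1)Q(Period 1) = 1.26×278 + 50.73×12 + 1.64×346 + 2.71×231 = 350.28 + 608.76 + 567.44 + 626.01 = 2152.49
ΣP(Period 0)Q(Period 1) = 1.79×278 + 41.98×12 + 2.17×346 + 2.59×231 = 497.62 + 503.76 + 750.82 + 598.29 = 2350.49
P = 2152.49 / 2350.49 × 100 = 91.5762
Fisher = √(L × P) = √(91.8422 × 91.5762) = 91.7091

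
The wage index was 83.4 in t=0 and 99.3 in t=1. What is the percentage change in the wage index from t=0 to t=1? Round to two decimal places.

19.06%

Change = (99.3 − 83.4) / 83.4 × 100
       = 15.9 / 83.4 × 100 = 19.0647%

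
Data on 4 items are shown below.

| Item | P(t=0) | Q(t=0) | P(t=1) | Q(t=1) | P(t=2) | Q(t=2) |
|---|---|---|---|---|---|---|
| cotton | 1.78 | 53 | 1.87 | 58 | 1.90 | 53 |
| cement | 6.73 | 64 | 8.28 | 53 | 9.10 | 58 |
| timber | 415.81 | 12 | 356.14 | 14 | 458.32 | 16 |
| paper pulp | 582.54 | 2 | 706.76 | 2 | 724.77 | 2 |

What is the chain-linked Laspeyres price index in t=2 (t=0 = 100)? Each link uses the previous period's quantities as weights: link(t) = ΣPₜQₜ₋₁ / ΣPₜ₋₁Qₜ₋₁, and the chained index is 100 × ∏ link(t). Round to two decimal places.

115.13

Link t=0→t=1:
ΣP(t=1)Q(t=0) = 1.87×53 + 8.28×64 + 356.14×12 + 706.76×2 = 99.11 + 529.92 + 4273.68 + 1413.52 = 6316.23
ΣP(t=0)Q(t=0) = 1.78×53 + 6.73×64 + 415.81×12 + 582.54×2 = 94.34 + 430.72 + 4989.72 + 1165.08 = 6679.86
link = 6316.23/6679.86 = 0.945563
Link t=1→t=2:
ΣP(t=2)Q(t=1) = 1.90×58 + 9.10×53 + 458.32×14 + 724.77×2 = 110.2 + 482.3 + 6416.48 + 1449.54 = 8458.52
ΣP(t=1)Q(t=1) = 1.87×58 + 8.28×53 + 356.14×14 + 706.76×2 = 108.46 + 438.84 + 4985.96 + 1413.52 = 6946.78
link = 8458.52/6946.78 = 1.217617
Chained index = 100 × 0.945563 × 1.217617 = 115.1334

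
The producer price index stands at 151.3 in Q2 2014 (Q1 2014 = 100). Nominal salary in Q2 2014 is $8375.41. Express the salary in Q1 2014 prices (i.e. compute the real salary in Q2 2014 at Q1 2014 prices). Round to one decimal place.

Real = Nominal ÷ (Index/100) = 8375.41 ÷ (151.3/100)
     = 8375.41 ÷ 1.513 = 5535.6312

5535.6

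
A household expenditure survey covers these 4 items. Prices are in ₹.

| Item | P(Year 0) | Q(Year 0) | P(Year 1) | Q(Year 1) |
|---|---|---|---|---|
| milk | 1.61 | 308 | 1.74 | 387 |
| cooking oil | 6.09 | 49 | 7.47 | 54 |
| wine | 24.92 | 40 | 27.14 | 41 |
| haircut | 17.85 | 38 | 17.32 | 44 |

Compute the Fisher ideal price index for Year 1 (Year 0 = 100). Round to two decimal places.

107.06

Laspeyres component (base-period weights):
ΣP(Year 1)Q(Year 0) = 1.74×308 + 7.47×49 + 27.14×40 + 17.32×38 = 535.92 + 366.03 + 1085.6 + 658.16 = 2645.71
ΣP(Year 0)Q(Year 0) = 1.61×308 + 6.09×49 + 24.92×40 + 17.85×38 = 495.88 + 298.41 + 996.8 + 678.3 = 2469.39
L = 2645.71 / 2469.39 × 100 = 107.1402
Paasche component (current-period weights):
ΣP(Year 1)Q(Year 1) = 1.74×387 + 7.47×54 + 27.14×41 + 17.32×44 = 673.38 + 403.38 + 1112.74 + 762.08 = 2951.58
ΣP(Year 0)Q(Year 1) = 1.61×387 + 6.09×54 + 24.92×41 + 17.85×44 = 623.07 + 328.86 + 1021.72 + 785.4 = 2759.05
P = 2951.58 / 2759.05 × 100 = 106.9781
Fisher = √(L × P) = √(107.1402 × 106.9781) = 107.0591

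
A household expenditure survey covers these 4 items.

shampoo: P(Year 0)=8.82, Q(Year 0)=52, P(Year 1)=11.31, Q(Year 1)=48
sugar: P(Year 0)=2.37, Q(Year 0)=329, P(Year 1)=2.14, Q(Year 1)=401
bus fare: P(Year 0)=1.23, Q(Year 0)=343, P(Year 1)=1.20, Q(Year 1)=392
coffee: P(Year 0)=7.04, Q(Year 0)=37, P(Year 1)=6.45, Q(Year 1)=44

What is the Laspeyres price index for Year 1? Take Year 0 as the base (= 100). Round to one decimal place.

Laspeyres price index uses base-period quantities as weights.
ΣP(Year 1)·Q(Year 0) = 11.31×52 + 2.14×329 + 1.20×343 + 6.45×37 = 588.12 + 704.06 + 411.6 + 238.65 = 1942.43
ΣP(Year 0)·Q(Year 0) = 8.82×52 + 2.37×329 + 1.23×343 + 7.04×37 = 458.64 + 779.73 + 421.89 + 260.48 = 1920.74
Index = 1942.43 / 1920.74 × 100 = 101.1293

101.1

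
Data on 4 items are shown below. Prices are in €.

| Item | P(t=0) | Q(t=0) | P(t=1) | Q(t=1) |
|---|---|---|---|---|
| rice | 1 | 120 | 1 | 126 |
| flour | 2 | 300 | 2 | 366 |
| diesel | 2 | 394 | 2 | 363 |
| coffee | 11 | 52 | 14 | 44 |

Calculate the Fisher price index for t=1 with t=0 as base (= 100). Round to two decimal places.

106.94

Laspeyres component (base-period weights):
ΣP(t=1)Q(t=0) = 1×120 + 2×300 + 2×394 + 14×52 = 120 + 600 + 788 + 728 = 2236
ΣP(t=0)Q(t=0) = 1×120 + 2×300 + 2×394 + 11×52 = 120 + 600 + 788 + 572 = 2080
L = 2236 / 2080 × 100 = 107.5000
Paasche component (current-period weights):
ΣP(t=1)Q(t=1) = 1×126 + 2×366 + 2×363 + 14×44 = 126 + 732 + 726 + 616 = 2200
ΣP(t=0)Q(t=1) = 1×126 + 2×366 + 2×363 + 11×44 = 126 + 732 + 726 + 484 = 2068
P = 2200 / 2068 × 100 = 106.3830
Fisher = √(L × P) = √(107.5000 × 106.3830) = 106.9400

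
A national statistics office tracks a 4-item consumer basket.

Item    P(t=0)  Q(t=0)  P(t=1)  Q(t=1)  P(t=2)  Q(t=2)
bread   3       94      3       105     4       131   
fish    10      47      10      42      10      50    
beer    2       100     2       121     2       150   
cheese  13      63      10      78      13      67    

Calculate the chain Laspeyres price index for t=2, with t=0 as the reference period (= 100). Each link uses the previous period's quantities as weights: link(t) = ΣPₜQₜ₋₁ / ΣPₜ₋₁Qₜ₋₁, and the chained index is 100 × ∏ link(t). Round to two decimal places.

Link t=0→t=1:
ΣP(t=1)Q(t=0) = 3×94 + 10×47 + 2×100 + 10×63 = 282 + 470 + 200 + 630 = 1582
ΣP(t=0)Q(t=0) = 3×94 + 10×47 + 2×100 + 13×63 = 282 + 470 + 200 + 819 = 1771
link = 1582/1771 = 0.893281
Link t=1→t=2:
ΣP(t=2)Q(t=1) = 4×105 + 10×42 + 2×121 + 13×78 = 420 + 420 + 242 + 1014 = 2096
ΣP(t=1)Q(t=1) = 3×105 + 10×42 + 2×121 + 10×78 = 315 + 420 + 242 + 780 = 1757
link = 2096/1757 = 1.192943
Chained index = 100 × 0.893281 × 1.192943 = 106.5632

106.56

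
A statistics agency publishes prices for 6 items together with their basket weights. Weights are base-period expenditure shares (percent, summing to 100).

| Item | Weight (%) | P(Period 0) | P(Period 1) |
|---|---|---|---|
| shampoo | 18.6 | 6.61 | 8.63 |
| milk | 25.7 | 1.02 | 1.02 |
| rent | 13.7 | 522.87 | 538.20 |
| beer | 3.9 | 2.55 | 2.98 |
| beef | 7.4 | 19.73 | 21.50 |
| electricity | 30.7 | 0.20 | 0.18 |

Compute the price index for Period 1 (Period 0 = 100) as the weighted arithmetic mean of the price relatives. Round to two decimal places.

104.34

shampoo: 18.6 × (8.63/6.61) = 18.6 × 1.305598 = 24.2841
milk: 25.7 × (1.02/1.02) = 25.7 × 1.000000 = 25.7000
rent: 13.7 × (538.20/522.87) = 13.7 × 1.029319 = 14.1017
beer: 3.9 × (2.98/2.55) = 3.9 × 1.168627 = 4.5576
beef: 7.4 × (21.50/19.73) = 7.4 × 1.089711 = 8.0639
electricity: 30.7 × (0.18/0.20) = 30.7 × 0.900000 = 27.6300
Index = Σ wᵢ·(p₁ᵢ/p₀ᵢ) = 24.2841 + 25.7000 + 14.1017 + 4.5576 + 8.0639 + 27.6300 = 104.3373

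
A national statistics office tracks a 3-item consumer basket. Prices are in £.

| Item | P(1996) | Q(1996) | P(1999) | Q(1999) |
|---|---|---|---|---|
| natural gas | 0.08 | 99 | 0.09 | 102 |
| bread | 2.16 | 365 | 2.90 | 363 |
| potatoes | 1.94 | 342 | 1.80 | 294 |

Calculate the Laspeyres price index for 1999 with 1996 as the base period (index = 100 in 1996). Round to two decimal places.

115.29

Laspeyres price index uses base-period quantities as weights.
ΣP(1999)·Q(1996) = 0.09×99 + 2.90×365 + 1.80×342 = 8.91 + 1058.5 + 615.6 = 1683.01
ΣP(1996)·Q(1996) = 0.08×99 + 2.16×365 + 1.94×342 = 7.92 + 788.4 + 663.48 = 1459.8
Index = 1683.01 / 1459.8 × 100 = 115.2905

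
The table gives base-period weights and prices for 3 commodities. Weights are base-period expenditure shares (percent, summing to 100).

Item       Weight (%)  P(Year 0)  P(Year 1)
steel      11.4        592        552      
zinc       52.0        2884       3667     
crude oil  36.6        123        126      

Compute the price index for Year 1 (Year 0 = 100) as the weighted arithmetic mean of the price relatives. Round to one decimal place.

steel: 11.4 × (552/592) = 11.4 × 0.932432 = 10.6297
zinc: 52.0 × (3667/2884) = 52.0 × 1.271498 = 66.1179
crude oil: 36.6 × (126/123) = 36.6 × 1.024390 = 37.4927
Index = Σ wᵢ·(p₁ᵢ/p₀ᵢ) = 10.6297 + 66.1179 + 37.4927 = 114.2403

114.2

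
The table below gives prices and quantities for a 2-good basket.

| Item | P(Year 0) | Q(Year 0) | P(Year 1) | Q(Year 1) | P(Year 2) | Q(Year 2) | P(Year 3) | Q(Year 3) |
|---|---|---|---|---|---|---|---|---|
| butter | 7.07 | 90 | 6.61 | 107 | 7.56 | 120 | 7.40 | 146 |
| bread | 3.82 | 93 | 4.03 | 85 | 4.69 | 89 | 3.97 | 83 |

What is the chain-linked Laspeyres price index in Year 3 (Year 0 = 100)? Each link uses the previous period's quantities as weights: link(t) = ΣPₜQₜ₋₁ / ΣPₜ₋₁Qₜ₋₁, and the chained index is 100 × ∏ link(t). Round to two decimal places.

Link Year 0→Year 1:
ΣP(Year 1)Q(Year 0) = 6.61×90 + 4.03×93 = 594.9 + 374.79 = 969.69
ΣP(Year 0)Q(Year 0) = 7.07×90 + 3.82×93 = 636.3 + 355.26 = 991.56
link = 969.69/991.56 = 0.977944
Link Year 1→Year 2:
ΣP(Year 2)Q(Year 1) = 7.56×107 + 4.69×85 = 808.92 + 398.65 = 1207.57
ΣP(Year 1)Q(Year 1) = 6.61×107 + 4.03×85 = 707.27 + 342.55 = 1049.82
link = 1207.57/1049.82 = 1.150264
Link Year 2→Year 3:
ΣP(Year 3)Q(Year 2) = 7.40×120 + 3.97×89 = 888 + 353.33 = 1241.33
ΣP(Year 2)Q(Year 2) = 7.56×120 + 4.69×89 = 907.2 + 417.41 = 1324.61
link = 1241.33/1324.61 = 0.937129
Chained index = 100 × 0.977944 × 1.150264 × 0.937129 = 105.4170

105.42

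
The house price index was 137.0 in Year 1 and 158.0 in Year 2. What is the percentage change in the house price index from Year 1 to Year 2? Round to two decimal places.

Change = (158.0 − 137.0) / 137.0 × 100
       = 21.0 / 137.0 × 100 = 15.3285%

15.33%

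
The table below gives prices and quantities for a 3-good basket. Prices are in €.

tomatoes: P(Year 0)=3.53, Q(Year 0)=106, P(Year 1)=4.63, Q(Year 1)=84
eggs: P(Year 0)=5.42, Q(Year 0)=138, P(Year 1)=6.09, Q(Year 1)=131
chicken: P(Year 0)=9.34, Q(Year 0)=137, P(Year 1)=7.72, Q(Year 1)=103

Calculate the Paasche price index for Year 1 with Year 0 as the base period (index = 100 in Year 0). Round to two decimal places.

100.68

Paasche price index uses current-period quantities as weights.
ΣP(Year 1)·Q(Year 1) = 4.63×84 + 6.09×131 + 7.72×103 = 388.92 + 797.79 + 795.16 = 1981.87
ΣP(Year 0)·Q(Year 1) = 3.53×84 + 5.42×131 + 9.34×103 = 296.52 + 710.02 + 962.02 = 1968.56
Index = 1981.87 / 1968.56 × 100 = 100.6761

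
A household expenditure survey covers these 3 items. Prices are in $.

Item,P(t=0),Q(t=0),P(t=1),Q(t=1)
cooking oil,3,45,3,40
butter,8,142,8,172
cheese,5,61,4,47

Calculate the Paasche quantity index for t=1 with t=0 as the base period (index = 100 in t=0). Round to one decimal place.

Paasche quantity index uses current-period prices as weights.
ΣP(t=1)·Q(t=1) = 3×40 + 8×172 + 4×47 = 120 + 1376 + 188 = 1684
ΣP(t=1)·Q(t=0) = 3×45 + 8×142 + 4×61 = 135 + 1136 + 244 = 1515
Index = 1684 / 1515 × 100 = 111.1551

111.2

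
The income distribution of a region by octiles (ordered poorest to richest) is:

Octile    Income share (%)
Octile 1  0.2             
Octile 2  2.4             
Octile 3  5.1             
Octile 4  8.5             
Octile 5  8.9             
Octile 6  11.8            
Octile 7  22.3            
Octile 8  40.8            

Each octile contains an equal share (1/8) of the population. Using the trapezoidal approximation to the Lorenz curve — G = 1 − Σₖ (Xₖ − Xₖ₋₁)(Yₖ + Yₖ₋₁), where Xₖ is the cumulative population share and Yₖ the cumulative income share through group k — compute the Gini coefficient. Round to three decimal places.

0.505

Cumulative income shares Yₖ: 0.0020, 0.0260, 0.0770, 0.1620, 0.2510, 0.3690, 0.5920, 1.0000
Σ (Xₖ−Xₖ₋₁)(Yₖ+Yₖ₋₁) = (1/8)(0.0020+0.0000) + (1/8)(0.0260+0.0020) + (1/8)(0.0770+0.0260) + (1/8)(0.1620+0.0770) + (1/8)(0.2510+0.1620) + (1/8)(0.3690+0.2510) + (1/8)(0.5920+0.3690) + (1/8)(1.0000+0.5920)
  = 0.0003 + 0.0035 + 0.0129 + 0.0299 + 0.0516 + 0.0775 + 0.1201 + 0.1990 = 0.4948
G = 1 − 0.4948 = 0.5052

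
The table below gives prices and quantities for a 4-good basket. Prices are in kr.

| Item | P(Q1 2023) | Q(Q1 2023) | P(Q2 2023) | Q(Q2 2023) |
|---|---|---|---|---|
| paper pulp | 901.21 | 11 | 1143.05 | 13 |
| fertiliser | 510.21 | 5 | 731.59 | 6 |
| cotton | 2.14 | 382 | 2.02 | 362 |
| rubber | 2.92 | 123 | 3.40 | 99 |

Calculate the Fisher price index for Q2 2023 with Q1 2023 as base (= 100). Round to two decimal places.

Laspeyres component (base-period weights):
ΣP(Q2 2023)Q(Q1 2023) = 1143.05×11 + 731.59×5 + 2.02×382 + 3.40×123 = 12573.55 + 3657.95 + 771.64 + 418.2 = 17421.34
ΣP(Q1 2023)Q(Q1 2023) = 901.21×11 + 510.21×5 + 2.14×382 + 2.92×123 = 9913.31 + 2551.05 + 817.48 + 359.16 = 13641
L = 17421.34 / 13641 × 100 = 127.7131
Paasche component (current-period weights):
ΣP(Q2 2023)Q(Q2 2023) = 1143.05×13 + 731.59×6 + 2.02×362 + 3.40×99 = 14859.65 + 4389.54 + 731.24 + 336.6 = 20317.03
ΣP(Q1 2023)Q(Q2 2023) = 901.21×13 + 510.21×6 + 2.14×362 + 2.92×99 = 11715.73 + 3061.26 + 774.68 + 289.08 = 15840.75
P = 20317.03 / 15840.75 × 100 = 128.2580
Fisher = √(L × P) = √(127.7131 × 128.2580) = 127.9852

127.99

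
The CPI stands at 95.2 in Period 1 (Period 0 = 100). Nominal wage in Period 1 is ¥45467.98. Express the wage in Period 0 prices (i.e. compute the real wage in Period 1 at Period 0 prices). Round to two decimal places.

Real = Nominal ÷ (Index/100) = 45467.98 ÷ (95.2/100)
     = 45467.98 ÷ 0.952 = 47760.4832

47760.48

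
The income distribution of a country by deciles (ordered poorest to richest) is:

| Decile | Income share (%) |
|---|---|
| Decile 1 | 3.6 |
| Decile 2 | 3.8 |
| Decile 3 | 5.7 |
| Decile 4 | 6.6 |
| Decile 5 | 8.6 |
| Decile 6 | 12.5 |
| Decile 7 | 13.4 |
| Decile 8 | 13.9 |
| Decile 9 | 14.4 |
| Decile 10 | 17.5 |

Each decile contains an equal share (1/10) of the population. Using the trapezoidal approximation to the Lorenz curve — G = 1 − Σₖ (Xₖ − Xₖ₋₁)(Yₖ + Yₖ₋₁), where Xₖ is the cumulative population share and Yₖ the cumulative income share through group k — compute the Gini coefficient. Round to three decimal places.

Cumulative income shares Yₖ: 0.0360, 0.0740, 0.1310, 0.1970, 0.2830, 0.4080, 0.5420, 0.6810, 0.8250, 1.0000
Σ (Xₖ−Xₖ₋₁)(Yₖ+Yₖ₋₁) = (1/10)(0.0360+0.0000) + (1/10)(0.0740+0.0360) + (1/10)(0.1310+0.0740) + (1/10)(0.1970+0.1310) + (1/10)(0.2830+0.1970) + (1/10)(0.4080+0.2830) + (1/10)(0.5420+0.4080) + (1/10)(0.6810+0.5420) + (1/10)(0.8250+0.6810) + (1/10)(1.0000+0.8250)
  = 0.0036 + 0.0110 + 0.0205 + 0.0328 + 0.0480 + 0.0691 + 0.0950 + 0.1223 + 0.1506 + 0.1825 = 0.7354
G = 1 − 0.7354 = 0.2646

0.265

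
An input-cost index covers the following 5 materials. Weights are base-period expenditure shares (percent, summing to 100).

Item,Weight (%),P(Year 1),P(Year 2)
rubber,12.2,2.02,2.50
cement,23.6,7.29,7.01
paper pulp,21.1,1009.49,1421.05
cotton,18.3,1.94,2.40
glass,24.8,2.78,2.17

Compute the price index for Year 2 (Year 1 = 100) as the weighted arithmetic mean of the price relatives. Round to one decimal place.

rubber: 12.2 × (2.50/2.02) = 12.2 × 1.237624 = 15.0990
cement: 23.6 × (7.01/7.29) = 23.6 × 0.961591 = 22.6936
paper pulp: 21.1 × (1421.05/1009.49) = 21.1 × 1.407691 = 29.7023
cotton: 18.3 × (2.40/1.94) = 18.3 × 1.237113 = 22.6392
glass: 24.8 × (2.17/2.78) = 24.8 × 0.780576 = 19.3583
Index = Σ wᵢ·(p₁ᵢ/p₀ᵢ) = 15.0990 + 22.6936 + 29.7023 + 22.6392 + 19.3583 = 109.4923

109.5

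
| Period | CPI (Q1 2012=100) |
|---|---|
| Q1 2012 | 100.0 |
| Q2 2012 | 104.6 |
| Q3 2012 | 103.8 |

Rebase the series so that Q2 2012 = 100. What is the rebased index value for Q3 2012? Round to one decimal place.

99.2

Rebased(Q3 2012) = 103.8 / 104.6 × 100 = 99.2352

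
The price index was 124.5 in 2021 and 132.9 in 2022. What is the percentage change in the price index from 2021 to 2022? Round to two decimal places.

6.75%

Change = (132.9 − 124.5) / 124.5 × 100
       = 8.4 / 124.5 × 100 = 6.7470%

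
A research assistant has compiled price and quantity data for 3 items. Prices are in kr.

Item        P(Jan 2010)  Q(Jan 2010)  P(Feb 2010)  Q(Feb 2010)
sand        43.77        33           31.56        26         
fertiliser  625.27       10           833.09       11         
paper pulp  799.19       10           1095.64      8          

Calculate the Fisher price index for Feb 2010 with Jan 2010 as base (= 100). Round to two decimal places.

129.85

Laspeyres component (base-period weights):
ΣP(Feb 2010)Q(Jan 2010) = 31.56×33 + 833.09×10 + 1095.64×10 = 1041.48 + 8330.9 + 10956.4 = 20328.78
ΣP(Jan 2010)Q(Jan 2010) = 43.77×33 + 625.27×10 + 799.19×10 = 1444.41 + 6252.7 + 7991.9 = 15689.01
L = 20328.78 / 15689.01 × 100 = 129.5734
Paasche component (current-period weights):
ΣP(Feb 2010)Q(Feb 2010) = 31.56×26 + 833.09×11 + 1095.64×8 = 820.56 + 9163.99 + 8765.12 = 18749.67
ΣP(Jan 2010)Q(Feb 2010) = 43.77×26 + 625.27×11 + 799.19×8 = 1138.02 + 6877.97 + 6393.52 = 14409.51
P = 18749.67 / 14409.51 × 100 = 130.1201
Fisher = √(L × P) = √(129.5734 × 130.1201) = 129.8465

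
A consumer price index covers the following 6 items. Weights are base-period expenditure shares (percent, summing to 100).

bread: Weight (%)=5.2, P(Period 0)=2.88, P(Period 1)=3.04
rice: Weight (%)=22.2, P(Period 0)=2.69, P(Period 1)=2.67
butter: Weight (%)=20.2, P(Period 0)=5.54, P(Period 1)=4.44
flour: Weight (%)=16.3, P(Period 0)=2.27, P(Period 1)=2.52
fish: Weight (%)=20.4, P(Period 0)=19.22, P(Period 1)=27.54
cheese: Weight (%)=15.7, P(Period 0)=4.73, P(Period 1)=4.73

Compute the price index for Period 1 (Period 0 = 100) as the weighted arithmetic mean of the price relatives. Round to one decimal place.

106.7

bread: 5.2 × (3.04/2.88) = 5.2 × 1.055556 = 5.4889
rice: 22.2 × (2.67/2.69) = 22.2 × 0.992565 = 22.0349
butter: 20.2 × (4.44/5.54) = 20.2 × 0.801444 = 16.1892
flour: 16.3 × (2.52/2.27) = 16.3 × 1.110132 = 18.0952
fish: 20.4 × (27.54/19.22) = 20.4 × 1.432882 = 29.2308
cheese: 15.7 × (4.73/4.73) = 15.7 × 1.000000 = 15.7000
Index = Σ wᵢ·(p₁ᵢ/p₀ᵢ) = 5.4889 + 22.0349 + 16.1892 + 18.0952 + 29.2308 + 15.7000 = 106.7390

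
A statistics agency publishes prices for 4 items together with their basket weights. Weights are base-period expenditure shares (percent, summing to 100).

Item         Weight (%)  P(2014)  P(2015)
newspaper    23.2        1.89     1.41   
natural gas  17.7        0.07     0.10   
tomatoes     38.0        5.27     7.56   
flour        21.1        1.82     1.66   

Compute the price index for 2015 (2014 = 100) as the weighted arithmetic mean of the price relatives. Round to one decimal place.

116.4

newspaper: 23.2 × (1.41/1.89) = 23.2 × 0.746032 = 17.3079
natural gas: 17.7 × (0.10/0.07) = 17.7 × 1.428571 = 25.2857
tomatoes: 38.0 × (7.56/5.27) = 38.0 × 1.434535 = 54.5123
flour: 21.1 × (1.66/1.82) = 21.1 × 0.912088 = 19.2451
Index = Σ wᵢ·(p₁ᵢ/p₀ᵢ) = 17.3079 + 25.2857 + 54.5123 + 19.2451 = 116.3510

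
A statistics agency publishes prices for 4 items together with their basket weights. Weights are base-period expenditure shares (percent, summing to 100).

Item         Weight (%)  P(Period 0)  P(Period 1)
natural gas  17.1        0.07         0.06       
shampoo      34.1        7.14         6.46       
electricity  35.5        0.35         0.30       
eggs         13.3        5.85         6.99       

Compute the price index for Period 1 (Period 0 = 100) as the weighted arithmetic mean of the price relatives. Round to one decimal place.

natural gas: 17.1 × (0.06/0.07) = 17.1 × 0.857143 = 14.6571
shampoo: 34.1 × (6.46/7.14) = 34.1 × 0.904762 = 30.8524
electricity: 35.5 × (0.30/0.35) = 35.5 × 0.857143 = 30.4286
eggs: 13.3 × (6.99/5.85) = 13.3 × 1.194872 = 15.8918
Index = Σ wᵢ·(p₁ᵢ/p₀ᵢ) = 14.6571 + 30.8524 + 30.4286 + 15.8918 = 91.8299

91.8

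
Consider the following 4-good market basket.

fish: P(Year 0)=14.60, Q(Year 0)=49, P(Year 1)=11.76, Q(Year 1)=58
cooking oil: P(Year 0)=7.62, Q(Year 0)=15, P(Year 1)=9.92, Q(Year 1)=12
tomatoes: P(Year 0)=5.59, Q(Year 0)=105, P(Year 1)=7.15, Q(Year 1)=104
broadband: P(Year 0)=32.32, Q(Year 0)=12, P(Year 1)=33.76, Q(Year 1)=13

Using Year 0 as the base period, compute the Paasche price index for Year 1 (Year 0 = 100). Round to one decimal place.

102.3

Paasche price index uses current-period quantities as weights.
ΣP(Year 1)·Q(Year 1) = 11.76×58 + 9.92×12 + 7.15×104 + 33.76×13 = 682.08 + 119.04 + 743.6 + 438.88 = 1983.6
ΣP(Year 0)·Q(Year 1) = 14.60×58 + 7.62×12 + 5.59×104 + 32.32×13 = 846.8 + 91.44 + 581.36 + 420.16 = 1939.76
Index = 1983.6 / 1939.76 × 100 = 102.2601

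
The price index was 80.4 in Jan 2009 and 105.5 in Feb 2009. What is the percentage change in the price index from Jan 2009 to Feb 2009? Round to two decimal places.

31.22%

Change = (105.5 − 80.4) / 80.4 × 100
       = 25.1 / 80.4 × 100 = 31.2189%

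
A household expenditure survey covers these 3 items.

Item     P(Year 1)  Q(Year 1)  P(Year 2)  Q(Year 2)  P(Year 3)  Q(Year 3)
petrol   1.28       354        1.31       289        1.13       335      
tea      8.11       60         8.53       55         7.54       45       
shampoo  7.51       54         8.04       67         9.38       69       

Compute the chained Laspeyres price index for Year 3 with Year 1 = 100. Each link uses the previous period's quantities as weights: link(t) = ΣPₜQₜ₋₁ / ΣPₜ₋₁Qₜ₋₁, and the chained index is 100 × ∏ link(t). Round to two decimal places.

Link Year 1→Year 2:
ΣP(Year 2)Q(Year 1) = 1.31×354 + 8.53×60 + 8.04×54 = 463.74 + 511.8 + 434.16 = 1409.7
ΣP(Year 1)Q(Year 1) = 1.28×354 + 8.11×60 + 7.51×54 = 453.12 + 486.6 + 405.54 = 1345.26
link = 1409.7/1345.26 = 1.047902
Link Year 2→Year 3:
ΣP(Year 3)Q(Year 2) = 1.13×289 + 7.54×55 + 9.38×67 = 326.57 + 414.7 + 628.46 = 1369.73
ΣP(Year 2)Q(Year 2) = 1.31×289 + 8.53×55 + 8.04×67 = 378.59 + 469.15 + 538.68 = 1386.42
link = 1369.73/1386.42 = 0.987962
Chained index = 100 × 1.047902 × 0.987962 = 103.5287

103.53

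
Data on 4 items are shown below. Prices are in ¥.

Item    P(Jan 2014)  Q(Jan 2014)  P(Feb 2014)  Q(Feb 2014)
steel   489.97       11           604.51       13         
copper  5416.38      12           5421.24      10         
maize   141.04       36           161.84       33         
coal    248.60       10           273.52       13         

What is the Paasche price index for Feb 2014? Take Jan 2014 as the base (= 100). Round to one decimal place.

103.7

Paasche price index uses current-period quantities as weights.
ΣP(Feb 2014)·Q(Feb 2014) = 604.51×13 + 5421.24×10 + 161.84×33 + 273.52×13 = 7858.63 + 54212.4 + 5340.72 + 3555.76 = 70967.51
ΣP(Jan 2014)·Q(Feb 2014) = 489.97×13 + 5416.38×10 + 141.04×33 + 248.60×13 = 6369.61 + 54163.8 + 4654.32 + 3231.8 = 68419.53
Index = 70967.51 / 68419.53 × 100 = 103.7241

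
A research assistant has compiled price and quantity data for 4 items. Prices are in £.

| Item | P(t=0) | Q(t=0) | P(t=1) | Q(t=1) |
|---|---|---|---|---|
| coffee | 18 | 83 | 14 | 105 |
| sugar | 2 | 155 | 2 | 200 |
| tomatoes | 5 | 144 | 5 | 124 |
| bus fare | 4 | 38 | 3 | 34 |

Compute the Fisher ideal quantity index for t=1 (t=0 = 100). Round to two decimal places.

113.11

Laspeyres component (base-period weights):
ΣP(t=0)Q(t=1) = 18×105 + 2×200 + 5×124 + 4×34 = 1890 + 400 + 620 + 136 = 3046
ΣP(t=0)Q(t=0) = 18×83 + 2×155 + 5×144 + 4×38 = 1494 + 310 + 720 + 152 = 2676
L = 3046 / 2676 × 100 = 113.8266
Paasche component (current-period weights):
ΣP(t=1)Q(t=1) = 14×105 + 2×200 + 5×124 + 3×34 = 1470 + 400 + 620 + 102 = 2592
ΣP(t=1)Q(t=0) = 14×83 + 2×155 + 5×144 + 3×38 = 1162 + 310 + 720 + 114 = 2306
P = 2592 / 2306 × 100 = 112.4024
Fisher = √(L × P) = √(113.8266 × 112.4024) = 113.1123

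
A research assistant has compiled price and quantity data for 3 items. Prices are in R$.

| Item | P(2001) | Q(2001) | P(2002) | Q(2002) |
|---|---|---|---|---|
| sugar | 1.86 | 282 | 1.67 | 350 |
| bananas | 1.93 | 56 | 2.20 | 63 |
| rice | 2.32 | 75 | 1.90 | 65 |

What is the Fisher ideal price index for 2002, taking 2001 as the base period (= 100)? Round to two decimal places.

Laspeyres component (base-period weights):
ΣP(2002)Q(2001) = 1.67×282 + 2.20×56 + 1.90×75 = 470.94 + 123.2 + 142.5 = 736.64
ΣP(2001)Q(2001) = 1.86×282 + 1.93×56 + 2.32×75 = 524.52 + 108.08 + 174 = 806.6
L = 736.64 / 806.6 × 100 = 91.3266
Paasche component (current-period weights):
ΣP(2002)Q(2002) = 1.67×350 + 2.20×63 + 1.90×65 = 584.5 + 138.6 + 123.5 = 846.6
ΣP(2001)Q(2002) = 1.86×350 + 1.93×63 + 2.32×65 = 651 + 121.59 + 150.8 = 923.39
P = 846.6 / 923.39 × 100 = 91.6839
Fisher = √(L × P) = √(91.3266 × 91.6839) = 91.5051

91.51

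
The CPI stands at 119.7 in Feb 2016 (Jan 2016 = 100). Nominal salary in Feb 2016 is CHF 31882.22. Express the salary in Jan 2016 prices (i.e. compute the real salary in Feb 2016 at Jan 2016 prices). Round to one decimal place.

26635.1

Real = Nominal ÷ (Index/100) = 31882.22 ÷ (119.7/100)
     = 31882.22 ÷ 1.197 = 26635.1044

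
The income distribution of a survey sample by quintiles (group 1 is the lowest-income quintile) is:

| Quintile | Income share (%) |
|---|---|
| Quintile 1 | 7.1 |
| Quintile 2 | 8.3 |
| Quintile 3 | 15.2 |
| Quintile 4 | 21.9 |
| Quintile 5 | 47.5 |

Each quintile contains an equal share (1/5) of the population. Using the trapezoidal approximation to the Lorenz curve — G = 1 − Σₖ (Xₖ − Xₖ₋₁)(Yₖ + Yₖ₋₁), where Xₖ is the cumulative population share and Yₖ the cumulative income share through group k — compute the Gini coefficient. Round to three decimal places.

0.378

Cumulative income shares Yₖ: 0.0710, 0.1540, 0.3060, 0.5250, 1.0000
Σ (Xₖ−Xₖ₋₁)(Yₖ+Yₖ₋₁) = (1/5)(0.0710+0.0000) + (1/5)(0.1540+0.0710) + (1/5)(0.3060+0.1540) + (1/5)(0.5250+0.3060) + (1/5)(1.0000+0.5250)
  = 0.0142 + 0.0450 + 0.0920 + 0.1662 + 0.3050 = 0.6224
G = 1 − 0.6224 = 0.3776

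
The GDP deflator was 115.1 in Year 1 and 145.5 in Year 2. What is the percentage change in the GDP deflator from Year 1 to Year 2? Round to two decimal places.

26.41%

Change = (145.5 − 115.1) / 115.1 × 100
       = 30.4 / 115.1 × 100 = 26.4118%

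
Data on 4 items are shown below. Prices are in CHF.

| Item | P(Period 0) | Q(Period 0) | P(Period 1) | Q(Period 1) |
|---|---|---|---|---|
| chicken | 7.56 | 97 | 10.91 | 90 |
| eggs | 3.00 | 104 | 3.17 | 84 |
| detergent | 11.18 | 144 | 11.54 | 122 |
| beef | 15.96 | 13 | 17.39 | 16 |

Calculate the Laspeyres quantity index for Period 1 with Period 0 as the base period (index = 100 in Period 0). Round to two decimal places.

Laspeyres quantity index uses base-period prices as weights.
ΣP(Period 0)·Q(Period 1) = 7.56×90 + 3.00×84 + 11.18×122 + 15.96×16 = 680.4 + 252 + 1363.96 + 255.36 = 2551.72
ΣP(Period 0)·Q(Period 0) = 7.56×97 + 3.00×104 + 11.18×144 + 15.96×13 = 733.32 + 312 + 1609.92 + 207.48 = 2862.72
Index = 2551.72 / 2862.72 × 100 = 89.1362

89.14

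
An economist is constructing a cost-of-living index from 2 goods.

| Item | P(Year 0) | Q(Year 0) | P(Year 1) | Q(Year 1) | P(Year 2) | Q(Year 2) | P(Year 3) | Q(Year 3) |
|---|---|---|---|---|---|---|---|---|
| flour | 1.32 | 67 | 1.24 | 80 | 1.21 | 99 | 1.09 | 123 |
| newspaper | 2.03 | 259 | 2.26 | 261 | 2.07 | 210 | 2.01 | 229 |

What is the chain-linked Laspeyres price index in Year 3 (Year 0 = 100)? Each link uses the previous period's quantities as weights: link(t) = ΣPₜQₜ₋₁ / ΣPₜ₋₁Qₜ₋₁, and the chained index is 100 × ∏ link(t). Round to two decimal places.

Link Year 0→Year 1:
ΣP(Year 1)Q(Year 0) = 1.24×67 + 2.26×259 = 83.08 + 585.34 = 668.42
ΣP(Year 0)Q(Year 0) = 1.32×67 + 2.03×259 = 88.44 + 525.77 = 614.21
link = 668.42/614.21 = 1.088260
Link Year 1→Year 2:
ΣP(Year 2)Q(Year 1) = 1.21×80 + 2.07×261 = 96.8 + 540.27 = 637.07
ΣP(Year 1)Q(Year 1) = 1.24×80 + 2.26×261 = 99.2 + 589.86 = 689.06
link = 637.07/689.06 = 0.924549
Link Year 2→Year 3:
ΣP(Year 3)Q(Year 2) = 1.09×99 + 2.01×210 = 107.91 + 422.1 = 530.01
ΣP(Year 2)Q(Year 2) = 1.21×99 + 2.07×210 = 119.79 + 434.7 = 554.49
link = 530.01/554.49 = 0.955851
Chained index = 100 × 1.088260 × 0.924549 × 0.955851 = 96.1730

96.17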